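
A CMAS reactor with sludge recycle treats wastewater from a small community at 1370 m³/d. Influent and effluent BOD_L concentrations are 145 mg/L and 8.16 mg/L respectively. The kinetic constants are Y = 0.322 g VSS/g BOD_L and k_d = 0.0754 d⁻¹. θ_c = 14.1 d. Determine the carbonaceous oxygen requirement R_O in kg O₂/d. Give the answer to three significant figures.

R_O ≈ 146 kg O₂/d

The observed yield is Y_obs = Y/(1 + k_d·θ_c) = 0.322 / (1 + 0.0754 × 14.1) = 0.322 / 2.063 = 0.1561 g VSS per g BOD_L removed.
Substrate removed = Q·(S₀ − S) = 1370 m³/d × (145 − 8.16) g/m³ = 1.87×10^5 g/d = 187.5 kg/d.
P_X = Y_obs·Q·(S₀ − S) = 0.1561 × 187.5 = 29.26 kg VSS/d.
Carbonaceous O₂ demand = substrate oxidised − cell-mass equivalent = 187.5 − 1.42 × 29.26 = 145.9 kg O₂/d.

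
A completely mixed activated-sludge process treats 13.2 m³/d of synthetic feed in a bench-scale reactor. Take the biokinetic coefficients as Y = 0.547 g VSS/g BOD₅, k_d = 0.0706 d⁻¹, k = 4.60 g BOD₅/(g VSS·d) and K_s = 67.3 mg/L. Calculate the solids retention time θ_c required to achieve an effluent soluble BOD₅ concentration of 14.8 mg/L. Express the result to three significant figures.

From 1/θ_c = Y·k·S/(K_s + S) − k_d: Y·k·S/(K_s+S) = 0.547 × 4.60 × 14.8 / (67.3 + 14.8) = 0.4536 d⁻¹.
1/θ_c = 0.4536 − 0.0706 = 0.3830 d⁻¹, so θ_c = 2.611 d.

θ_c ≈ 2.61 d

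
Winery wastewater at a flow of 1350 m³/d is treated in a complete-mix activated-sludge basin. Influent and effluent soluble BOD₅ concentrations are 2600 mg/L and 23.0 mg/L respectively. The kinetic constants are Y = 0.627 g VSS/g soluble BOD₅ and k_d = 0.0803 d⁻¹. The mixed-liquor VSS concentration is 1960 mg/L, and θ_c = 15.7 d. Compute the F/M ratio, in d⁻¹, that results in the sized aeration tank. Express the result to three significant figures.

Rearranging the biomass balance for a CMAS with decay, V = Y·Q·ΔS·θ_c / [X·(1+k_d θ_c)] = 0.627 × 1350 × (2600 − 23.0) × 15.7 / [1960 × (1 + 0.0803 × 15.7)] = 3.42×10^7 / 4431 = 7729 m³.
F/M = Q·S₀ / (V·X) = 1350 × 2600 / (7729 × 1960) = 0.2317 g soluble BOD₅·(g VSS·d)⁻¹.

F/M ≈ 0.232 d⁻¹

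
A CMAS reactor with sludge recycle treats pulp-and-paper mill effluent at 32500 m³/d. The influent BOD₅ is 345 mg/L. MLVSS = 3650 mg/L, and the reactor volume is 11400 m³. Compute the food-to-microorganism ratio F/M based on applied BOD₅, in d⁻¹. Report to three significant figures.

F/M ≈ 0.269 d⁻¹

F/M = applied load / biomass = Q·S₀/(V·X) = 32500 × 345 / (11400 × 3650) = 0.2695 d⁻¹.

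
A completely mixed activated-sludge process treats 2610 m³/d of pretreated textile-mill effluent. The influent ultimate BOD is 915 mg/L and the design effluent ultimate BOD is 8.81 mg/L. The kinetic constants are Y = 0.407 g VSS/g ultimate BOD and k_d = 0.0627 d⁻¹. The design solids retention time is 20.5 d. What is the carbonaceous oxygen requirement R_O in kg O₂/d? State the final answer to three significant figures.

Observed yield with endogenous decay: Y_obs = Y / (1 + k_d·θ_c) = 0.407 / (1 + 0.0627 × 20.5) = 0.407 / 2.285 = 0.1781 g VSS/g ultimate BOD.
Mass of ultimate BOD removed per day: Q(S₀ − S) = 2610 × 906.2 g/m³ = 2365 kg/d.
P_X = Y_obs·Q·(S₀ − S) = 0.1781 × 2365 = 421.2 kg VSS/d.
R_O = Q·ΔS − 1.42 P_X = 2365 − 598.1 = 1767 kg O₂/d.

R_O ≈ 1770 kg O₂/d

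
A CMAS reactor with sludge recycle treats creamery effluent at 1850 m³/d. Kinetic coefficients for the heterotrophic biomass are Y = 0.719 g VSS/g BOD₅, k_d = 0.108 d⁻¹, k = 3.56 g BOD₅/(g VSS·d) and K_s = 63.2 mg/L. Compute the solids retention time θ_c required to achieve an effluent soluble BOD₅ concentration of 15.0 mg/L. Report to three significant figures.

At the target effluent, Y k S/(K_s+S) = 0.719×3.56×15.0/78.20 = 0.4910 d⁻¹.
Then 1/θ_c = μ − k_d = 0.4910 − 0.108 = 0.3830 d⁻¹, giving θ_c = 2.611 d.

θ_c ≈ 2.61 d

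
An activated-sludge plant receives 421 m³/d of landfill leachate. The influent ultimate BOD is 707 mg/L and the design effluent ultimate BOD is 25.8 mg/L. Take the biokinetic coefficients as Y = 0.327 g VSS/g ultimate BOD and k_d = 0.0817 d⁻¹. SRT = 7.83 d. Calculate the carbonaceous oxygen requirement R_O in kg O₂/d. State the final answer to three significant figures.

R_O ≈ 206 kg O₂/d

Y_obs = Y / (1 + k_d θ_c) = 0.327 / (1 + 0.0817 × 7.83) = 0.327 / 1.640 = 0.1994.
Substrate removed = Q·(S₀ − S) = 421 m³/d × (707 − 25.8) g/m³ = 2.87×10^5 g/d = 286.8 kg/d.
Biomass synthesised: P_X = Y_obs × 286.8 = 57.19 kg VSS/d.
Carbonaceous O₂ demand = substrate oxidised − cell-mass equivalent = 286.8 − 1.42 × 57.19 = 205.6 kg O₂/d.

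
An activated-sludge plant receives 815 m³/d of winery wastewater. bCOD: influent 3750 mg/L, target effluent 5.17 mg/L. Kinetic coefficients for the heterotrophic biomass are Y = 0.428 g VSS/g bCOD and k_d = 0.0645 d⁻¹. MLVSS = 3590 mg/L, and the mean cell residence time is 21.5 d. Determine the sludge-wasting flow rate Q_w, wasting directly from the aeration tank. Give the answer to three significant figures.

Q_w ≈ 152 m³/d

Steady-state biomass mass balance: V·X·(1 + k_d·θ_c) = Y·Q·(S₀ − S)·θ_c, so V = 0.428 × 815 × (3750 − 5.17) × 21.5 / [3590 × (1 + 0.0645 × 21.5)] = 2.81×10^7 / 8568 = 3278 m³.
For wasting at MLVSS concentration, Q_w = V/θ_c = 3278/21.5 = 152.5 m³/d.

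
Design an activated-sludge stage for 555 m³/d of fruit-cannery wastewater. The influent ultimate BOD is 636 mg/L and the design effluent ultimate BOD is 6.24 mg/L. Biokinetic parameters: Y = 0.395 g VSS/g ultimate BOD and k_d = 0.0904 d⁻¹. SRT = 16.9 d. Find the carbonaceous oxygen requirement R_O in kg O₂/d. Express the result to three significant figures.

R_O ≈ 272 kg O₂/d

Correct the yield for decay: Y_obs = Y/(1 + k_d θ_c) = 0.395 / (1 + 0.0904 × 16.9) = 0.395 / 2.528 = 0.1563.
Q·(S₀ − S) = 555 × (636 − 6.24) × 10⁻³ = 349.5 kg/d removed.
P_X = Y_obs·Q·(S₀ − S) = 0.1563 × 349.5 = 54.62 kg VSS/d.
R_O = Q·(S₀ − S) − 1.42·P_X = 349.5 − 1.42 × 54.62 = 272.0 kg O₂/d.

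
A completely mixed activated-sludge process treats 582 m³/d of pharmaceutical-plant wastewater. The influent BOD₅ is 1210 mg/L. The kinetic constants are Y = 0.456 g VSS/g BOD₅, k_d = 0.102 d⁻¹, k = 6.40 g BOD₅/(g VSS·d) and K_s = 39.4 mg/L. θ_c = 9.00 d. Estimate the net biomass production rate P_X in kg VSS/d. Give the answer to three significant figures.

From the Monod/SRT balance for a CMAS, S = K_s·(1+k_d θ_c)/[θ_c·(Y k − k_d) − 1] = 39.4 × (1 + 0.102 × 9.00) / [9.00 × (0.456 × 6.40 − 0.102) − 1] = 75.57 / 24.35 = 3.104 mg/L.
The observed yield is Y_obs = Y/(1 + k_d·θ_c) = 0.456 / (1 + 0.102 × 9.00) = 0.456 / 1.918 = 0.2377 g VSS per g BOD₅ removed.
ΔS = 1210 − 3.10 = 1207 mg/L, so the substrate removal rate is 582 × 1207/1000 = 702.4 kg BOD₅/d.
Net biomass production P_X = Y_obs × Q·(S₀ − S) = 0.2377 × 702.4 = 167.0 kg VSS/d.

P_X ≈ 167 kg VSS/d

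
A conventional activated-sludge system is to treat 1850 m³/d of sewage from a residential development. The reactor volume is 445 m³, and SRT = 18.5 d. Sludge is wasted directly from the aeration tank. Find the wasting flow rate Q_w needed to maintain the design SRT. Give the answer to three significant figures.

Wasting from the aeration tank: Q_w = V / θ_c = 445.0 / 18.5 = 24.05 m³/d.

Q_w ≈ 24.1 m³/d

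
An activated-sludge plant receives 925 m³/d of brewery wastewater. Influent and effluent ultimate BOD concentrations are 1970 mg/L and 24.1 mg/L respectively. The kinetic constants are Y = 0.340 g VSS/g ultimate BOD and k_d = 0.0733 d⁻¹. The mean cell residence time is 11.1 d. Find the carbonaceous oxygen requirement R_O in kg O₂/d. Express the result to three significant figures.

The observed yield is Y_obs = Y/(1 + k_d·θ_c) = 0.340 / (1 + 0.0733 × 11.1) = 0.340 / 1.814 = 0.1875 g VSS per g ultimate BOD removed.
Mass of ultimate BOD removed per day: Q(S₀ − S) = 925 × 1946 g/m³ = 1800 kg/d.
Net sludge production P_X = 0.1875 × 1800 = 337.4 kg VSS/d.
Carbonaceous O₂ demand = substrate oxidised − cell-mass equivalent = 1800 − 1.42 × 337.4 = 1321 kg O₂/d.

R_O ≈ 1320 kg O₂/d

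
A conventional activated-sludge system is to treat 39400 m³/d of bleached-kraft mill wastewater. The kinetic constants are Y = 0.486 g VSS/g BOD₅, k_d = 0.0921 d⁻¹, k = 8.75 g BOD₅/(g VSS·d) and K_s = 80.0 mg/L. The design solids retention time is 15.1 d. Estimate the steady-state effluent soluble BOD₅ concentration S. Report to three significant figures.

From the Monod/SRT balance for a CMAS, S = K_s·(1+k_d θ_c)/[θ_c·(Y k − k_d) − 1] = 80.0 × (1 + 0.0921 × 15.1) / [15.1 × (0.486 × 8.75 − 0.0921) − 1] = 191.3 / 61.82 = 3.094 mg/L.

S ≈ 3.09 mg/L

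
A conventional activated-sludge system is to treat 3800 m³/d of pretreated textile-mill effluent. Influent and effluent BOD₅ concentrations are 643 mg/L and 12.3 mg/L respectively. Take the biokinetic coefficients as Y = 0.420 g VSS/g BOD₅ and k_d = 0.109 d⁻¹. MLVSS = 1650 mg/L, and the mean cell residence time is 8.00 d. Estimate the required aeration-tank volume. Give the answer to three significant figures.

From the SRT design equation V = Y Q (S₀−S) θ_c / [X (1 + k_d θ_c)] = 0.420 × 3800 × (643 − 12.3) × 8.00 / [1650 × (1 + 0.109 × 8.00)] = 8.05×10^6 / 3089 = 2607 m³.

V ≈ 2610 m³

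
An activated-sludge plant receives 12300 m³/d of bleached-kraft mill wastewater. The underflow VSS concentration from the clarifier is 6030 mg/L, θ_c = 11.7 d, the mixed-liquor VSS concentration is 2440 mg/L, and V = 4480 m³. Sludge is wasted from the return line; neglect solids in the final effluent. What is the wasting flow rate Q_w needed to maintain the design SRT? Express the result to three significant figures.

Wasting from the return line (neglecting effluent solids): Q_w = V·X / (θ_c·X_r) = 4480 × 2440 / (11.7 × 6030) = 154.9 m³/d.

Q_w ≈ 155 m³/d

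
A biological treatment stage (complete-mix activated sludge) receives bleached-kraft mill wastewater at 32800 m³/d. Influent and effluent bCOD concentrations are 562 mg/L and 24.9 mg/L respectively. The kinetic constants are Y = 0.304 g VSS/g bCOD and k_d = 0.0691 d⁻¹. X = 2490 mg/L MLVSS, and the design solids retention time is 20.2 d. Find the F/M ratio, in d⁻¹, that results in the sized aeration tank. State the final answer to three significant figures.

From the SRT design equation V = Y Q (S₀−S) θ_c / [X (1 + k_d θ_c)] = 0.304 × 32800 × (562 − 24.9) × 20.2 / [2490 × (1 + 0.0691 × 20.2)] = 1.08×10^8 / 5966 = 18134 m³.
F/M = Q·S₀ / (V·X) = 32800 × 562 / (18134 × 2490) = 0.4082 g bCOD·(g VSS·d)⁻¹.

F/M ≈ 0.408 d⁻¹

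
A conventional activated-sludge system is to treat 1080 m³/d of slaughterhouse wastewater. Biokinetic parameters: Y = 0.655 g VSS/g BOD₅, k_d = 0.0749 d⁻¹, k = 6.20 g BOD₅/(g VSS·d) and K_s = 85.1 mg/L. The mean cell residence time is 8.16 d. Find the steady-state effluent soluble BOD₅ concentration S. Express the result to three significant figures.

S ≈ 4.35 mg/L

For a completely mixed reactor with recycle the Lawrence–McCarty relation gives S = K_s·(1 + k_d·θ_c) / [θ_c·(Y·k − k_d) − 1] = 85.1 × (1 + 0.0749 × 8.16) / [8.16 × (0.655 × 6.20 − 0.0749) − 1] = 137.1 / 31.53 = 4.349 mg/L.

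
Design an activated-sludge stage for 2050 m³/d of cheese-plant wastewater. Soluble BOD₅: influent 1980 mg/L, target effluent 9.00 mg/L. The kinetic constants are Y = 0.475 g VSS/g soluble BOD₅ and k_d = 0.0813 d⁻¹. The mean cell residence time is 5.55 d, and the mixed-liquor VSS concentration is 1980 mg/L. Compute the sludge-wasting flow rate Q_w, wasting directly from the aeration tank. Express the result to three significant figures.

Rearranging the biomass balance for a CMAS with decay, V = Y·Q·ΔS·θ_c / [X·(1+k_d θ_c)] = 0.475 × 2050 × (1980 − 9.00) × 5.55 / [1980 × (1 + 0.0813 × 5.55)] = 1.07×10^7 / 2873 = 3707 m³.
With mixed-liquor wasting, θ_c = V/Q_w, so Q_w = V/θ_c = 3707/5.55 = 667.9 m³/d.

Q_w ≈ 668 m³/d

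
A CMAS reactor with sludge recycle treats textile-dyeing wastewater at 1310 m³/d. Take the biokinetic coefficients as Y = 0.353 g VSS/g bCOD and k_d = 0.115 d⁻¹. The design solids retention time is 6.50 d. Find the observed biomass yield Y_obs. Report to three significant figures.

Y_obs ≈ 0.202 g VSS/g bCOD

Y_obs = Y / (1 + k_d θ_c) = 0.353 / (1 + 0.115 × 6.50) = 0.353 / 1.748 = 0.2020.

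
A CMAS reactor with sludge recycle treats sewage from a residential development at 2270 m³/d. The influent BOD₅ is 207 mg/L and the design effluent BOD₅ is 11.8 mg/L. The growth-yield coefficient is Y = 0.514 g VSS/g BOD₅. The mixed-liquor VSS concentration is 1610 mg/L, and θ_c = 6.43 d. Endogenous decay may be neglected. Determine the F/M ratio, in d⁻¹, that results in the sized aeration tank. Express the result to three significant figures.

With k_d = 0 the design equation reduces to V = Y Q (S₀−S) θ_c / X = 0.514 × 2270 × (207 − 11.8) × 6.43 / 1610 = 909.6 m³.
F/M = applied load / biomass = Q·S₀/(V·X) = 2270 × 207 / (909.6 × 1610) = 0.3209 d⁻¹.

F/M ≈ 0.321 d⁻¹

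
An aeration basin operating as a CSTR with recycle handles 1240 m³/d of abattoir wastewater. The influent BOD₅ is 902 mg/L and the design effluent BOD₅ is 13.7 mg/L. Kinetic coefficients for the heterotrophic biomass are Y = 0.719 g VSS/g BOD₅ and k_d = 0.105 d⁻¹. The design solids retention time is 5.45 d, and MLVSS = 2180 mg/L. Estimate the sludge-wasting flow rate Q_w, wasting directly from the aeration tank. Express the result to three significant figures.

Q_w ≈ 231 m³/d

Steady-state biomass mass balance: V·X·(1 + k_d·θ_c) = Y·Q·(S₀ − S)·θ_c, so V = 0.719 × 1240 × (902 − 13.7) × 5.45 / [2180 × (1 + 0.105 × 5.45)] = 4.32×10^6 / 3428 = 1259 m³.
With mixed-liquor wasting, θ_c = V/Q_w, so Q_w = V/θ_c = 1259/5.45 = 231.1 m³/d.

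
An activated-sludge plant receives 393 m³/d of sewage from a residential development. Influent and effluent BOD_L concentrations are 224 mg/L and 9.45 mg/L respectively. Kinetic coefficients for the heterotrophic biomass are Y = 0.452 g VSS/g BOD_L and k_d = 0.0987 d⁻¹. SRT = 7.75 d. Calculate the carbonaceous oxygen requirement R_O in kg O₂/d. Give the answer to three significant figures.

Observed yield with endogenous decay: Y_obs = Y / (1 + k_d·θ_c) = 0.452 / (1 + 0.0987 × 7.75) = 0.452 / 1.765 = 0.2561 g VSS/g BOD_L.
Q·(S₀ − S) = 393 × (224 − 9.45) × 10⁻³ = 84.32 kg/d removed.
P_X = Y_obs·Q·(S₀ − S) = 0.2561 × 84.32 = 21.59 kg VSS/d.
R_O = Q·ΔS − 1.42 P_X = 84.32 − 30.66 = 53.65 kg O₂/d.

R_O ≈ 53.7 kg O₂/d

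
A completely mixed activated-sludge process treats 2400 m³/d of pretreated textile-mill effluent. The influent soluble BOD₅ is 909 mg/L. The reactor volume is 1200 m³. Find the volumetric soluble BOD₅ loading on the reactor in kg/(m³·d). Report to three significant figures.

L_v ≈ 1.82 kg soluble BOD₅/(m³·d)

L_v = Q S₀ / V = 2400 × 909 × 10⁻³ / 1200 = 1.818 kg/(m³·d).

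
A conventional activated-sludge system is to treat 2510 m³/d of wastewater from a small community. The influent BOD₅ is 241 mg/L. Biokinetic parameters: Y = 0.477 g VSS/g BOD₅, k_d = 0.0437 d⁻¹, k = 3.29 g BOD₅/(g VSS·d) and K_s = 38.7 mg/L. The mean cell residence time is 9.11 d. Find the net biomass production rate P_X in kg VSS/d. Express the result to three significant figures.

Effluent substrate depends only on kinetics and SRT: S = K_s(1 + k_d θ_c) / [θ_c(Yk − k_d) − 1] = 38.7 × (1 + 0.0437 × 9.11) / [9.11 × (0.477 × 3.29 − 0.0437) − 1] = 54.11 / 12.90 = 4.195 mg/L.
Y_obs = Y / (1 + k_d θ_c) = 0.477 / (1 + 0.0437 × 9.11) = 0.477 / 1.398 = 0.3412.
Substrate removed = Q·(S₀ − S) = 2510 m³/d × (241 − 4.19) g/m³ = 5.94×10^5 g/d = 594.4 kg/d.
Net biomass production P_X = Y_obs × Q·(S₀ − S) = 0.3412 × 594.4 = 202.8 kg VSS/d.

P_X ≈ 203 kg VSS/d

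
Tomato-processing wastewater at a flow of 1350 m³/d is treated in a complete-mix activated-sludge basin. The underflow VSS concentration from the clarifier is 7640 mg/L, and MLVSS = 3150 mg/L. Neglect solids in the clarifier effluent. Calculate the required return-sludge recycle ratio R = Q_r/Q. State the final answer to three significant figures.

R ≈ 0.702

R = Q_r/Q = X/(X_r − X) = 3150 / (7640 − 3150) = 0.7016.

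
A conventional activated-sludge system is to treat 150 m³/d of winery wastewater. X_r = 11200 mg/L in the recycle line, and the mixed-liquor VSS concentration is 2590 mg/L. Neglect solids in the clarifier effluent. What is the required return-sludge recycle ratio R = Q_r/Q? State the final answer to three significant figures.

Solids balance on the clarifier gives (1+R)X = R·X_r, so R = X/(X_r − X) = 2590 / (11200 − 2590) = 0.3008.

R ≈ 0.301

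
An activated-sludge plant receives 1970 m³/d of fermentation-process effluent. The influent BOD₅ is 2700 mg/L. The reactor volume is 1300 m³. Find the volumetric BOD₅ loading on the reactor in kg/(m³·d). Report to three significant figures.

Applied BOD₅ load per unit volume = Q·S₀/V = (1970 × 2700/1000)/1300 = 4.092 kg BOD₅·m⁻³·d⁻¹.

L_v ≈ 4.09 kg BOD₅/(m³·d)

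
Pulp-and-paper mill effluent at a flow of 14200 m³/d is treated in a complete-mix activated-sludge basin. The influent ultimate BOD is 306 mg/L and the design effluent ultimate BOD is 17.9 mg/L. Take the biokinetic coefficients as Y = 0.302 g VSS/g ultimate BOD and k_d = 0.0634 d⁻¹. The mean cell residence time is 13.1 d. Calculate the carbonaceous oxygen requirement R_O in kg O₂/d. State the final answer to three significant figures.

R_O ≈ 3130 kg O₂/d

Observed yield with endogenous decay: Y_obs = Y / (1 + k_d·θ_c) = 0.302 / (1 + 0.0634 × 13.1) = 0.302 / 1.831 = 0.1650 g VSS/g ultimate BOD.
Mass of ultimate BOD removed per day: Q(S₀ − S) = 14200 × 288.1 g/m³ = 4091 kg/d.
P_X = Y_obs·Q·(S₀ − S) = 0.1650 × 4091 = 674.9 kg VSS/d.
R_O = Q·ΔS − 1.42 P_X = 4091 − 958.4 = 3133 kg O₂/d.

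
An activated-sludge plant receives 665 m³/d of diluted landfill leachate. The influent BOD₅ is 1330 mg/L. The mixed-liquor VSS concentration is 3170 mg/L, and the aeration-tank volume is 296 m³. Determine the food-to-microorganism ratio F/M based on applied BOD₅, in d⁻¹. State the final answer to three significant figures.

F/M = Q·S₀ / (V·X) = 665 × 1330 / (296.0 × 3170) = 0.9426 g BOD₅·(g VSS·d)⁻¹.

F/M ≈ 0.943 d⁻¹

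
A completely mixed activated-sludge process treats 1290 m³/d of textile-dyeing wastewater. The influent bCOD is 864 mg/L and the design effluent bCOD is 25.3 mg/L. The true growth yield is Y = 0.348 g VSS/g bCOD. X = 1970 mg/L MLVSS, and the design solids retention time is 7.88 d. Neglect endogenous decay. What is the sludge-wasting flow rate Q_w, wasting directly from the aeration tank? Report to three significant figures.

Biomass mass balance (decay neglected): V·X = Y·Q·(S₀ − S)·θ_c, so V = 0.348 × 1290 × (864 − 25.3) × 7.88 / 1970 = 1506 m³.
Wasting from the aeration tank: Q_w = V / θ_c = 1506 / 7.88 = 191.1 m³/d.

Q_w ≈ 191 m³/d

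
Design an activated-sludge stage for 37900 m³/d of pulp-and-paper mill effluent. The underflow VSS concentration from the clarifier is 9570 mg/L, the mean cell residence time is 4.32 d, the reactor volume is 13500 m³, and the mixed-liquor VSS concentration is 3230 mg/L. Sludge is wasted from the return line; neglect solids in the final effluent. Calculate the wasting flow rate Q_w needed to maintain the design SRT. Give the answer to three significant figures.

Q_w = (V·X)/(θ_c X_r) = 13500 × 3230 / (4.32 × 9570) = 1055 m³/d.

Q_w ≈ 1050 m³/d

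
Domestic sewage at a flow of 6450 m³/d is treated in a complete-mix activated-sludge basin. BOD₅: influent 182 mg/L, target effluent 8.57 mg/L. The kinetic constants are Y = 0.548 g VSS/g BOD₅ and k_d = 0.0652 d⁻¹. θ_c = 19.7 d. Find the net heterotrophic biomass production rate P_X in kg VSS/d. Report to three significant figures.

Observed yield with endogenous decay: Y_obs = Y / (1 + k_d·θ_c) = 0.548 / (1 + 0.0652 × 19.7) = 0.548 / 2.284 = 0.2399 g VSS/g BOD₅.
Mass of BOD₅ removed per day: Q(S₀ − S) = 6450 × 173.4 g/m³ = 1119 kg/d.
P_X = Y_obs · Q(S₀ − S) = 0.2399 × 1119 = 268.3 kg VSS/d.

P_X ≈ 268 kg VSS/d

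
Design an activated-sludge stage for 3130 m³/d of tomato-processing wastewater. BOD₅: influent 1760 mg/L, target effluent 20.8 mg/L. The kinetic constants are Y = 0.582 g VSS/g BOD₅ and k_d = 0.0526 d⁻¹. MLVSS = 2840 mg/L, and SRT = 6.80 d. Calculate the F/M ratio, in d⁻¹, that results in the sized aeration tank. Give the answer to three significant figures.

Rearranging the biomass balance for a CMAS with decay, V = Y·Q·ΔS·θ_c / [X·(1+k_d θ_c)] = 0.582 × 3130 × (1760 − 20.8) × 6.80 / [2840 × (1 + 0.0526 × 6.80)] = 2.15×10^7 / 3856 = 5587 m³.
F/M = Q·S₀ / (V·X) = 3130 × 1760 / (5587 × 2840) = 0.3472 g BOD₅·(g VSS·d)⁻¹.

F/M ≈ 0.347 d⁻¹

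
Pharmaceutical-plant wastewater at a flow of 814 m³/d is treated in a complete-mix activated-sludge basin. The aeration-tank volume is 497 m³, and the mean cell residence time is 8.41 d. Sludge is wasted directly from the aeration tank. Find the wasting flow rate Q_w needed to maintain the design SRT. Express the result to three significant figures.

Q_w ≈ 59.1 m³/d

Wasting from the aeration tank: Q_w = V / θ_c = 497.0 / 8.41 = 59.10 m³/d.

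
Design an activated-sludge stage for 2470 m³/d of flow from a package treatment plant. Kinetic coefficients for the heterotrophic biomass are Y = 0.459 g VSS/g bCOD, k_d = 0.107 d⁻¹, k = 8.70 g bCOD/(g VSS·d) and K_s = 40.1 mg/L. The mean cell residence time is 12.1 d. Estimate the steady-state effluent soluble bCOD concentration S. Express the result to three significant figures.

From the Monod/SRT balance for a CMAS, S = K_s·(1+k_d θ_c)/[θ_c·(Y k − k_d) − 1] = 40.1 × (1 + 0.107 × 12.1) / [12.1 × (0.459 × 8.70 − 0.107) − 1] = 92.02 / 46.02 = 1.999 mg/L.

S ≈ 2.00 mg/L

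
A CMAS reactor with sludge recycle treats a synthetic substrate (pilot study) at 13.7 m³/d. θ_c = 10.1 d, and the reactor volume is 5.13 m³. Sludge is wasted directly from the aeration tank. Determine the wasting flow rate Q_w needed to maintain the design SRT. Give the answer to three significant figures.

Wasting from the aeration tank: Q_w = V / θ_c = 5.130 / 10.1 = 0.5079 m³/d.

Q_w ≈ 0.508 m³/d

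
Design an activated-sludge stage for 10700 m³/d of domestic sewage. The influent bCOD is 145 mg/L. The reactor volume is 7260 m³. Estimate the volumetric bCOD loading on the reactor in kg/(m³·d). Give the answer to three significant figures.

L_v ≈ 0.214 kg bCOD/(m³·d)

Volumetric loading L_v = Q·S₀ / V = 10700 × 145 g/m³ / 7260 m³ = 213.7 g/(m³·d) = 0.2137 kg bCOD/(m³·d).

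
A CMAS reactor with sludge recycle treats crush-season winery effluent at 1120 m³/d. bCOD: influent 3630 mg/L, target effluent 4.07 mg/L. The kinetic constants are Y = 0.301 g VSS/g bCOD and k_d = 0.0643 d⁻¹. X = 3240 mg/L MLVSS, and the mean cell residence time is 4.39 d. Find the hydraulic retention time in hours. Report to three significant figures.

Steady-state biomass mass balance: V·X·(1 + k_d·θ_c) = Y·Q·(S₀ − S)·θ_c, so V = 0.301 × 1120 × (3630 − 4.07) × 4.39 / [3240 × (1 + 0.0643 × 4.39)] = 5.37×10^6 / 4155 = 1292 m³.
Hydraulic retention time τ = V/Q = 1292 / 1120 = 1.153 d = 27.68 h.

τ ≈ 27.7 h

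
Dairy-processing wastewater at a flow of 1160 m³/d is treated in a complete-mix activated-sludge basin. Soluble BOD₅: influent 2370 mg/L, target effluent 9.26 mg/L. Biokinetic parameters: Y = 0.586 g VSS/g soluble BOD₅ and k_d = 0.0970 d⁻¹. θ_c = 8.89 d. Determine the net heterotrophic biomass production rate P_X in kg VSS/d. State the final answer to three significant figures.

Observed yield with endogenous decay: Y_obs = Y / (1 + k_d·θ_c) = 0.586 / (1 + 0.0970 × 8.89) = 0.586 / 1.862 = 0.3147 g VSS/g soluble BOD₅.
Mass of soluble BOD₅ removed per day: Q(S₀ − S) = 1160 × 2361 g/m³ = 2738 kg/d.
Biomass produced: P_X = Y_obs·Q·ΔS = 0.3147 × 2738 ≈ 861.7 kg VSS/d.

P_X ≈ 862 kg VSS/d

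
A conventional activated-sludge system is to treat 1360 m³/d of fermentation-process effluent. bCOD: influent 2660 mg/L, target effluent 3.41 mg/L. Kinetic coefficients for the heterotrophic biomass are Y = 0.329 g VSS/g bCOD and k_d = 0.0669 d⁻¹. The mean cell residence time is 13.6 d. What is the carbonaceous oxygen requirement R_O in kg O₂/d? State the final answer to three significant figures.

Observed yield with endogenous decay: Y_obs = Y / (1 + k_d·θ_c) = 0.329 / (1 + 0.0669 × 13.6) = 0.329 / 1.910 = 0.1723 g VSS/g bCOD.
Q·(S₀ − S) = 1360 × (2660 − 3.41) × 10⁻³ = 3613 kg/d removed.
Biomass synthesised: P_X = Y_obs × 3613 = 622.4 kg VSS/d.
Carbonaceous O₂ demand = substrate oxidised − cell-mass equivalent = 3613 − 1.42 × 622.4 = 2729 kg O₂/d.

R_O ≈ 2730 kg O₂/d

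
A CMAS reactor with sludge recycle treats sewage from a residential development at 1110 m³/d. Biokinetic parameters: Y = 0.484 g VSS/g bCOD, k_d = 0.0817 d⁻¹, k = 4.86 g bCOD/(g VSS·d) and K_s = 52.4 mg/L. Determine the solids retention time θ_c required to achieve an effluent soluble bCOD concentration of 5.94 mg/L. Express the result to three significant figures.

Specific growth rate at S = 5.94 mg/L: μ = YkS/(K_s+S) = 0.484·4.86·5.94/(52.4+5.94) = 0.2395 d⁻¹.
1/θ_c = 0.2395 − 0.0817 = 0.1578 d⁻¹, so θ_c = 6.337 d.

θ_c ≈ 6.34 d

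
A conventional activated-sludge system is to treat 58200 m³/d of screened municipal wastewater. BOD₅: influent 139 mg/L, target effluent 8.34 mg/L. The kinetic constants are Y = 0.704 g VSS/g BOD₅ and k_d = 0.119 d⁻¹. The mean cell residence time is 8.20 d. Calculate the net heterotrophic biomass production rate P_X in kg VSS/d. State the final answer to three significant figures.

P_X ≈ 2710 kg VSS/d

Y_obs = Y / (1 + k_d θ_c) = 0.704 / (1 + 0.119 × 8.20) = 0.704 / 1.976 = 0.3563.
Q·(S₀ − S) = 58200 × (139 − 8.34) × 10⁻³ = 7604 kg/d removed.
So the net sludge growth is P_X = 0.3563 × 7604 = 2710 kg VSS/d.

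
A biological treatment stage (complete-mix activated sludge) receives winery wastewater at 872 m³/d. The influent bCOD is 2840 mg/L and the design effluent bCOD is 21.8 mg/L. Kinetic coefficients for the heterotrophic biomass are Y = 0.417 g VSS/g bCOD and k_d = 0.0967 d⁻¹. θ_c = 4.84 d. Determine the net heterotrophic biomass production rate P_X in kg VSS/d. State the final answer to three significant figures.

P_X ≈ 698 kg VSS/d

Observed yield with endogenous decay: Y_obs = Y / (1 + k_d·θ_c) = 0.417 / (1 + 0.0967 × 4.84) = 0.417 / 1.468 = 0.2841 g VSS/g bCOD.
Q·(S₀ − S) = 872 × (2840 − 21.8) × 10⁻³ = 2457 kg/d removed.
Biomass produced: P_X = Y_obs·Q·ΔS = 0.2841 × 2457 ≈ 698.1 kg VSS/d.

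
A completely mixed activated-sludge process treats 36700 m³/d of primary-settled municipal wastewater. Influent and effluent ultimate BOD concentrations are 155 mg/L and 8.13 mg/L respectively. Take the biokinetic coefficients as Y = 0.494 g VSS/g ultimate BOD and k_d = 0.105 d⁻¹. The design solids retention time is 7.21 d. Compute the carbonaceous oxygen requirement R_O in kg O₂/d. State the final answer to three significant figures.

The observed yield is Y_obs = Y/(1 + k_d·θ_c) = 0.494 / (1 + 0.105 × 7.21) = 0.494 / 1.757 = 0.2812 g VSS per g ultimate BOD removed.
Mass of ultimate BOD removed per day: Q(S₀ − S) = 36700 × 146.9 g/m³ = 5390 kg/d.
P_X = Y_obs·Q·(S₀ − S) = 0.2812 × 5390 = 1515 kg VSS/d.
R_O = Q·ΔS − 1.42 P_X = 5390 − 2152 = 3238 kg O₂/d.

R_O ≈ 3240 kg O₂/d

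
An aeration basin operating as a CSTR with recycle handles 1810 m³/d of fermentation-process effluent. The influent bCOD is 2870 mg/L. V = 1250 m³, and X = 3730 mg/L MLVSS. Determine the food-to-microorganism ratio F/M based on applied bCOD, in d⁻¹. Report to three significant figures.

F/M = Q·S₀ / (V·X) = 1810 × 2870 / (1250 × 3730) = 1.114 g bCOD·(g VSS·d)⁻¹.

F/M ≈ 1.11 d⁻¹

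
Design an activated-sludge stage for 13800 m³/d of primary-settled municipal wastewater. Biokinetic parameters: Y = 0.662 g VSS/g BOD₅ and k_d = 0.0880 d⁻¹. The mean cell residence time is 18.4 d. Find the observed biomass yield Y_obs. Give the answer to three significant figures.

Correct the yield for decay: Y_obs = Y/(1 + k_d θ_c) = 0.662 / (1 + 0.0880 × 18.4) = 0.662 / 2.619 = 0.2527.

Y_obs ≈ 0.253 g VSS/g BOD₅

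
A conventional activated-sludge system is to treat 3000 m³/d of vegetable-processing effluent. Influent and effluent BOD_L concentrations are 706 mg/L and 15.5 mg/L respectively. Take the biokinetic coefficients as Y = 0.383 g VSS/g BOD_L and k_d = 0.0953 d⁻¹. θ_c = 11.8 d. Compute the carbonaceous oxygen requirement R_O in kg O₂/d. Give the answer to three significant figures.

Correct the yield for decay: Y_obs = Y/(1 + k_d θ_c) = 0.383 / (1 + 0.0953 × 11.8) = 0.383 / 2.125 = 0.1803.
Q·(S₀ − S) = 3000 × (706 − 15.5) × 10⁻³ = 2072 kg/d removed.
Net sludge production P_X = 0.1803 × 2072 = 373.4 kg VSS/d.
R_O = Q·ΔS − 1.42 P_X = 2072 − 530.3 = 1541 kg O₂/d.

R_O ≈ 1540 kg O₂/d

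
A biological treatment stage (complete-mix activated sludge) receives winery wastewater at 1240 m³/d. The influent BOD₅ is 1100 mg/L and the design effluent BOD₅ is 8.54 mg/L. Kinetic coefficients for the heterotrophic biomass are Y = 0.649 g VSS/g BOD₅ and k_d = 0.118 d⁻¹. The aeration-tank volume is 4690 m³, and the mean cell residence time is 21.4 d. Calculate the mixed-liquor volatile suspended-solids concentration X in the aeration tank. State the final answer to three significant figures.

Solving the biomass balance for X: X = Y Q (S₀−S) θ_c / [V (1+k_d θ_c)] = 0.649 × 1240 × (1100 − 8.54) × 21.4 / [4690 × (1 + 0.118 × 21.4)] = 1137 mg/L.

X ≈ 1140 mg/L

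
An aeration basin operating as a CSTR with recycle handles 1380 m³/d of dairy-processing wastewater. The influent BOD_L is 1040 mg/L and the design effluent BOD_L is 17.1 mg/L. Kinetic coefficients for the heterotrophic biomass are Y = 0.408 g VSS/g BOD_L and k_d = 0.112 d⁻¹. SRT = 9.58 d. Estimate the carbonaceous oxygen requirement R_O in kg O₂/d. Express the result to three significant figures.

R_O ≈ 1020 kg O₂/d

Observed yield with endogenous decay: Y_obs = Y / (1 + k_d·θ_c) = 0.408 / (1 + 0.112 × 9.58) = 0.408 / 2.073 = 0.1968 g VSS/g BOD_L.
ΔS = 1040 − 17.1 = 1023 mg/L, so the substrate removal rate is 1380 × 1023/1000 = 1412 kg BOD_L/d.
P_X = Y_obs·Q·(S₀ − S) = 0.1968 × 1412 = 277.8 kg VSS/d.
Carbonaceous O₂ demand = substrate oxidised − cell-mass equivalent = 1412 − 1.42 × 277.8 = 1017 kg O₂/d.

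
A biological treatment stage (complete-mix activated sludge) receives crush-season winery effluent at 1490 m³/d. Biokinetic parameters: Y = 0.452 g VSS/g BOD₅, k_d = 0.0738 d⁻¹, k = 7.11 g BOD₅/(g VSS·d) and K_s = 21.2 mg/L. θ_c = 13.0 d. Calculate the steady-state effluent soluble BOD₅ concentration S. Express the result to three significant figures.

From the Monod/SRT balance for a CMAS, S = K_s·(1+k_d θ_c)/[θ_c·(Y k − k_d) − 1] = 21.2 × (1 + 0.0738 × 13.0) / [13.0 × (0.452 × 7.11 − 0.0738) − 1] = 41.54 / 39.82 = 1.043 mg/L.

S ≈ 1.04 mg/L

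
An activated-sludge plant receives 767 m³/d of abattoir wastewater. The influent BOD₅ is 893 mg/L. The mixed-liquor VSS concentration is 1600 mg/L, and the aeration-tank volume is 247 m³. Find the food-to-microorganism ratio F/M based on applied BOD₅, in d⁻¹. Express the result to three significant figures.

Food-to-microorganism ratio F/M = Q S₀ / (V X) = 767 × 893 / (247.0 × 1600) = 1.733 d⁻¹.

F/M ≈ 1.73 d⁻¹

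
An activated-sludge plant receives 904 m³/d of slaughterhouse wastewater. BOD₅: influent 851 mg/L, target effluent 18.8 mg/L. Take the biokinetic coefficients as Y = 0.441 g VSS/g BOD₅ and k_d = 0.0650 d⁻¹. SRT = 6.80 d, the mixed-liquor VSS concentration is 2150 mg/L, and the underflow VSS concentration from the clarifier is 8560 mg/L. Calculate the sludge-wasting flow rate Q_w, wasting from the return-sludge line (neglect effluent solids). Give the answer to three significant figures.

Rearranging the biomass balance for a CMAS with decay, V = Y·Q·ΔS·θ_c / [X·(1+k_d θ_c)] = 0.441 × 904 × (851 − 18.8) × 6.80 / [2150 × (1 + 0.0650 × 6.80)] = 2.26×10^6 / 3100 = 727.7 m³.
Q_w = (V·X)/(θ_c X_r) = 727.7 × 2150 / (6.80 × 8560) = 26.88 m³/d.

Q_w ≈ 26.9 m³/d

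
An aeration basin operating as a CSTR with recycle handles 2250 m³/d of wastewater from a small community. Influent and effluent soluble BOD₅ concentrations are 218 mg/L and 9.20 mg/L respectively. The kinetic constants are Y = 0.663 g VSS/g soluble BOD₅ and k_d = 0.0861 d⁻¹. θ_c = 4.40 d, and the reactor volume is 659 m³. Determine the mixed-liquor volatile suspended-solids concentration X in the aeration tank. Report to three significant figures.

Solving the biomass balance for X: X = Y Q (S₀−S) θ_c / [V (1+k_d θ_c)] = 0.663 × 2250 × (218 − 9.20) × 4.40 / [659 × (1 + 0.0861 × 4.40)] = 1508 mg/L.

X ≈ 1510 mg/L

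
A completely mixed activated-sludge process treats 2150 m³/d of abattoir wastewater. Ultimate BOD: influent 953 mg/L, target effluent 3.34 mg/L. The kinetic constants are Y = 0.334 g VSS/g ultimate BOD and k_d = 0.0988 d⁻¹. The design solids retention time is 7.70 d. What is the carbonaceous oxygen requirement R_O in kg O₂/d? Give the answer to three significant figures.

The observed yield is Y_obs = Y/(1 + k_d·θ_c) = 0.334 / (1 + 0.0988 × 7.70) = 0.334 / 1.761 = 0.1897 g VSS per g ultimate BOD removed.
ΔS = 953 − 3.34 = 949.7 mg/L, so the substrate removal rate is 2150 × 949.7/1000 = 2042 kg ultimate BOD/d.
Net sludge production P_X = 0.1897 × 2042 = 387.3 kg VSS/d.
Carbonaceous O₂ demand = substrate oxidised − cell-mass equivalent = 2042 − 1.42 × 387.3 = 1492 kg O₂/d.

R_O ≈ 1490 kg O₂/d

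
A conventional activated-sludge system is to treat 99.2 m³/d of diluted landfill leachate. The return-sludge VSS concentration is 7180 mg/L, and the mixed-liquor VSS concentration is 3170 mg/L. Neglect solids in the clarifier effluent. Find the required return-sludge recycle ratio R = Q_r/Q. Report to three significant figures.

Mass balance around the secondary clarifier (neglecting effluent solids): R = X / (X_r − X) = 3170 / (7180 − 3170) = 0.7905.

R ≈ 0.791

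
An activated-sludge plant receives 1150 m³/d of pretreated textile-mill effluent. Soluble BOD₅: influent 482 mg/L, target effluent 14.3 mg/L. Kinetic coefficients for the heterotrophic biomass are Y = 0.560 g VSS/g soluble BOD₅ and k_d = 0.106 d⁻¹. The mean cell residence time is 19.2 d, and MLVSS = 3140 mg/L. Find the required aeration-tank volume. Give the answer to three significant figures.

Steady-state biomass mass balance: V·X·(1 + k_d·θ_c) = Y·Q·(S₀ − S)·θ_c, so V = 0.560 × 1150 × (482 − 14.3) × 19.2 / [3140 × (1 + 0.106 × 19.2)] = 5.78×10^6 / 9531 = 606.8 m³.

V ≈ 607 m³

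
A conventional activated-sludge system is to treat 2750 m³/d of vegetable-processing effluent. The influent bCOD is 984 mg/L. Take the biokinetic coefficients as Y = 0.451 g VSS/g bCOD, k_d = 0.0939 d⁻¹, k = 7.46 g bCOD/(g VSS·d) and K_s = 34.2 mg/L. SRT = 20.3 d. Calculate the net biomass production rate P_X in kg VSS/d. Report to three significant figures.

For a completely mixed reactor with recycle the Lawrence–McCarty relation gives S = K_s·(1 + k_d·θ_c) / [θ_c·(Y·k − k_d) − 1] = 34.2 × (1 + 0.0939 × 20.3) / [20.3 × (0.451 × 7.46 − 0.0939) − 1] = 99.39 / 65.39 = 1.520 mg/L.
Y_obs = Y / (1 + k_d θ_c) = 0.451 / (1 + 0.0939 × 20.3) = 0.451 / 2.906 = 0.1552.
Mass of bCOD removed per day: Q(S₀ − S) = 2750 × 982.5 g/m³ = 2702 kg/d.
Net biomass production P_X = Y_obs × Q·(S₀ − S) = 0.1552 × 2702 = 419.3 kg VSS/d.

P_X ≈ 419 kg VSS/d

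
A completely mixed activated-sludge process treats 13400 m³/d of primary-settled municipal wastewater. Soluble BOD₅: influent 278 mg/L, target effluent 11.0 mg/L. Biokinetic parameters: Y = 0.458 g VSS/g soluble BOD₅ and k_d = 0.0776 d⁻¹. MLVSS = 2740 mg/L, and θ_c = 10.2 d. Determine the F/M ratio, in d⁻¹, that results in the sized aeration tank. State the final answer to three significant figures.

From the SRT design equation V = Y Q (S₀−S) θ_c / [X (1 + k_d θ_c)] = 0.458 × 13400 × (278 − 11.0) × 10.2 / [2740 × (1 + 0.0776 × 10.2)] = 1.67×10^7 / 4909 = 3405 m³.
F/M = Q·S₀ / (V·X) = 13400 × 278 / (3405 × 2740) = 0.3993 g soluble BOD₅·(g VSS·d)⁻¹.

F/M ≈ 0.399 d⁻¹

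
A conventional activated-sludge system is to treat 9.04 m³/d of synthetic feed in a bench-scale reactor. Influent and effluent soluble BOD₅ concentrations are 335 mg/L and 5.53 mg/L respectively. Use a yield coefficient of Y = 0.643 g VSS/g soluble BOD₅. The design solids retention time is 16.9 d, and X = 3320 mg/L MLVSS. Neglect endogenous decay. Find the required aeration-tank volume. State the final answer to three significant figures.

V ≈ 9.75 m³

V·X = Y·Q·ΔS·θ_c gives V = 0.643 × 9.04 × (335 − 5.53) × 16.9 / 3320 = 9.749 m³.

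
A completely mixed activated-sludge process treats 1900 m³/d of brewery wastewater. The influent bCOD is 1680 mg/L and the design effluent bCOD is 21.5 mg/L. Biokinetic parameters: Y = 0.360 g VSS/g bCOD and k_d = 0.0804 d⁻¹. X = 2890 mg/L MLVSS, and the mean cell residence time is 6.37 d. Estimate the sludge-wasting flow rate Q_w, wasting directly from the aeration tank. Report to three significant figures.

Q_w ≈ 260 m³/d

Steady-state biomass mass balance: V·X·(1 + k_d·θ_c) = Y·Q·(S₀ − S)·θ_c, so V = 0.360 × 1900 × (1680 − 21.5) × 6.37 / [2890 × (1 + 0.0804 × 6.37)] = 7.23×10^6 / 4370 = 1654 m³.
With mixed-liquor wasting, θ_c = V/Q_w, so Q_w = V/θ_c = 1654/6.37 = 259.6 m³/d.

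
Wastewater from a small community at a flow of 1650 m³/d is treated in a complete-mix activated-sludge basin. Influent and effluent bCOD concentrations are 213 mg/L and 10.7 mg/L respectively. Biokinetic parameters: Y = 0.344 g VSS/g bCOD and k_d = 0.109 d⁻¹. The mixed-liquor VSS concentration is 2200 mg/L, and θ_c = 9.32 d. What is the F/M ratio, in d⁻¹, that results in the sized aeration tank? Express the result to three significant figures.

Rearranging the biomass balance for a CMAS with decay, V = Y·Q·ΔS·θ_c / [X·(1+k_d θ_c)] = 0.344 × 1650 × (213 − 10.7) × 9.32 / [2200 × (1 + 0.109 × 9.32)] = 1.07×10^6 / 4435 = 241.3 m³.
F/M = Q·S₀ / (V·X) = 1650 × 213 / (241.3 × 2200) = 0.6620 g bCOD·(g VSS·d)⁻¹.

F/M ≈ 0.662 d⁻¹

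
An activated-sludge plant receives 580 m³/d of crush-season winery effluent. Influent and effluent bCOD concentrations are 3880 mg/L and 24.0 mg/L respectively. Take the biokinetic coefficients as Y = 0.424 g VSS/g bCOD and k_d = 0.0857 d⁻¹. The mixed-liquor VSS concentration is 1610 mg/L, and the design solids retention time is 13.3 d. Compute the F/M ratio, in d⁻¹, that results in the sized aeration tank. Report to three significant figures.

F/M ≈ 0.382 d⁻¹

From the SRT design equation V = Y Q (S₀−S) θ_c / [X (1 + k_d θ_c)] = 0.424 × 580 × (3880 − 24.0) × 13.3 / [1610 × (1 + 0.0857 × 13.3)] = 1.26×10^7 / 3445 = 3661 m³.
F/M = Q·S₀ / (V·X) = 580 × 3880 / (3661 × 1610) = 0.3818 g bCOD·(g VSS·d)⁻¹.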